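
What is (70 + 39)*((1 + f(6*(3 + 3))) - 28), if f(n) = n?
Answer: 981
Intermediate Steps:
(70 + 39)*((1 + f(6*(3 + 3))) - 28) = (70 + 39)*((1 + 6*(3 + 3)) - 28) = 109*((1 + 6*6) - 28) = 109*((1 + 36) - 28) = 109*(37 - 28) = 109*9 = 981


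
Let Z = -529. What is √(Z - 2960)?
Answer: I*√3489 ≈ 59.068*I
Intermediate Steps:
√(Z - 2960) = √(-529 - 2960) = √(-3489) = I*√3489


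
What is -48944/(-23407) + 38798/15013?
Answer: 1642941058/351409291 ≈ 4.6753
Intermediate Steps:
-48944/(-23407) + 38798/15013 = -48944*(-1/23407) + 38798*(1/15013) = 48944/23407 + 38798/15013 = 1642941058/351409291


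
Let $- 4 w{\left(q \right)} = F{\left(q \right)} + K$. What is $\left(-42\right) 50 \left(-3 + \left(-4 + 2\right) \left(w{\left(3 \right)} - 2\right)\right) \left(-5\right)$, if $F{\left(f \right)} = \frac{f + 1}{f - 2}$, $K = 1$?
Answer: $36750$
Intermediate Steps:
$F{\left(f \right)} = \frac{1 + f}{-2 + f}$
$w{\left(q \right)} = - \frac{1}{4} - \frac{1 + q}{4 \left(-2 + q\right)}$ ($w{\left(q \right)} = - \frac{\frac{1 + q}{-2 + q} + 1}{4} = - \frac{1 + \frac{1 + q}{-2 + q}}{4} = - \frac{1}{4} - \frac{1 + q}{4 \left(-2 + q\right)}$)
$\left(-42\right) 50 \left(-3 + \left(-4 + 2\right) \left(w{\left(3 \right)} - 2\right)\right) \left(-5\right) = \left(-42\right) 50 \left(-3 + \left(-4 + 2\right) \left(\frac{1 - 6}{4 \left(-2 + 3\right)} - 2\right)\right) \left(-5\right) = - 2100 \left(-3 - 2 \left(\frac{1 - 6}{4 \cdot 1} - 2\right)\right) \left(-5\right) = - 2100 \left(-3 - 2 \left(\frac{1}{4} \cdot 1 \left(-5\right) - 2\right)\right) \left(-5\right) = - 2100 \left(-3 - 2 \left(- \frac{5}{4} - 2\right)\right) \left(-5\right) = - 2100 \left(-3 - - \frac{13}{2}\right) \left(-5\right) = - 2100 \left(-3 + \frac{13}{2}\right) \left(-5\right) = - 2100 \cdot \frac{7}{2} \left(-5\right) = \left(-2100\right) \left(- \frac{35}{2}\right) = 36750$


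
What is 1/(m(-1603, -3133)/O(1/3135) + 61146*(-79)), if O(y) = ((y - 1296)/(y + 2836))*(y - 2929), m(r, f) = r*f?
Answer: -37307771603026/180076476197096428119 ≈ -2.0718e-7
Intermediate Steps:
m(r, f) = f*r
O(y) = (-2929 + y)*(-1296 + y)/(2836 + y) (O(y) = ((-1296 + y)/(2836 + y))*(-2929 + y) = (-2929 + y)*(-1296 + y)/(2836 + y))
1/(m(-1603, -3133)/O(1/3135) + 61146*(-79)) = 1/((-3133*(-1603))/(((3795984 + (1/3135)² - 4225/3135)/(2836 + 1/3135))) + 61146*(-79)) = 1/(5022199/(((3795984 + (1/3135)² - 4225*1/3135)/(2836 + 1/3135))) - 4830534) = 1/(5022199/(((3795984 + 1/9828225 - 845/627)/(8890861/3135))) - 4830534) = 1/(5022199/(((3135/8890861)*(37307771603026/9828225))) - 4830534) = 1/(5022199/(37307771603026/27872849235) - 4830534) = 1/(5022199*(27872849235/37307771603026) - 4830534) = 1/(139982995555167765/37307771603026 - 4830534) = 1/(-180076476197096428119/37307771603026) = -37307771603026/180076476197096428119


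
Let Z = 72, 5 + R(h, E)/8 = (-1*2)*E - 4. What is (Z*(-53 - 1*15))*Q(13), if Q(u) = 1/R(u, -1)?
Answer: 612/7 ≈ 87.429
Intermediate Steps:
R(h, E) = -72 - 16*E (R(h, E) = -40 + 8*((-1*2)*E - 4) = -40 + 8*(-2*E - 4) = -40 + 8*(-4 - 2*E) = -40 + (-32 - 16*E) = -72 - 16*E)
Q(u) = -1/56 (Q(u) = 1/(-72 - 16*(-1)) = 1/(-72 + 16) = 1/(-56) = -1/56)
(Z*(-53 - 1*15))*Q(13) = (72*(-53 - 1*15))*(-1/56) = (72*(-53 - 15))*(-1/56) = (72*(-68))*(-1/56) = -4896*(-1/56) = 612/7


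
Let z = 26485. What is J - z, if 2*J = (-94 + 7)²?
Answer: -45401/2 ≈ -22701.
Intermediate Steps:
J = 7569/2 (J = (-94 + 7)²/2 = (½)*(-87)² = (½)*7569 = 7569/2 ≈ 3784.5)
J - z = 7569/2 - 1*26485 = 7569/2 - 26485 = -45401/2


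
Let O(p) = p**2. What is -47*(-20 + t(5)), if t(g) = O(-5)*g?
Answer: -4935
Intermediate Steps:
t(g) = 25*g (t(g) = (-5)**2*g = 25*g)
-47*(-20 + t(5)) = -47*(-20 + 25*5) = -47*(-20 + 125) = -47*105 = -4935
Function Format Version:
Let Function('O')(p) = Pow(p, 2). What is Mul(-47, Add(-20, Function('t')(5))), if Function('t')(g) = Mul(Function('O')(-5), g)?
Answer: -4935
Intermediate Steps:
Function('t')(g) = Mul(25, g) (Function('t')(g) = Mul(Pow(-5, 2), g) = Mul(25, g))
Mul(-47, Add(-20, Function('t')(5))) = Mul(-47, Add(-20, Mul(25, 5))) = Mul(-47, Add(-20, 125)) = Mul(-47, 105) = -4935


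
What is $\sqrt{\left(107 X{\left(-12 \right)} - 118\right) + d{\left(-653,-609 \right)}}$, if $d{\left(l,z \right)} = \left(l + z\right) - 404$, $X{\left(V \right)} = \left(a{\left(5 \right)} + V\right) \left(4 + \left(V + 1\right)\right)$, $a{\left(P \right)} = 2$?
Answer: $3 \sqrt{634} \approx 75.538$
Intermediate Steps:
$X{\left(V \right)} = \left(2 + V\right) \left(5 + V\right)$ ($X{\left(V \right)} = \left(2 + V\right) \left(4 + \left(V + 1\right)\right) = \left(2 + V\right) \left(4 + \left(1 + V\right)\right) = \left(2 + V\right) \left(5 + V\right)$)
$d{\left(l,z \right)} = -404 + l + z$
$\sqrt{\left(107 X{\left(-12 \right)} - 118\right) + d{\left(-653,-609 \right)}} = \sqrt{\left(107 \left(10 + \left(-12\right)^{2} + 7 \left(-12\right)\right) - 118\right) - 1666} = \sqrt{\left(107 \left(10 + 144 - 84\right) - 118\right) - 1666} = \sqrt{\left(107 \cdot 70 - 118\right) - 1666} = \sqrt{\left(7490 - 118\right) - 1666} = \sqrt{7372 - 1666} = \sqrt{5706} = 3 \sqrt{634}$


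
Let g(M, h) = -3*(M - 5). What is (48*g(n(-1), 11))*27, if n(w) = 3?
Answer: 7776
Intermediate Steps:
g(M, h) = 15 - 3*M (g(M, h) = -3*(-5 + M) = 15 - 3*M)
(48*g(n(-1), 11))*27 = (48*(15 - 3*3))*27 = (48*(15 - 9))*27 = (48*6)*27 = 288*27 = 7776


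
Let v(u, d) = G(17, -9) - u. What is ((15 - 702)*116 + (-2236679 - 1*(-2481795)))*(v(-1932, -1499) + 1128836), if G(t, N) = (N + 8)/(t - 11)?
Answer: 561168414184/3 ≈ 1.8706e+11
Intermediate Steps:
G(t, N) = (8 + N)/(-11 + t)
v(u, d) = -⅙ - u (v(u, d) = (8 - 9)/(-11 + 17) - u = -1/6 - u = (⅙)*(-1) - u = -⅙ - u)
((15 - 702)*116 + (-2236679 - 1*(-2481795)))*(v(-1932, -1499) + 1128836) = ((15 - 702)*116 + (-2236679 - 1*(-2481795)))*((-⅙ - 1*(-1932)) + 1128836) = (-687*116 + (-2236679 + 2481795))*((-⅙ + 1932) + 1128836) = (-79692 + 245116)*(11591/6 + 1128836) = 165424*(6784607/6) = 561168414184/3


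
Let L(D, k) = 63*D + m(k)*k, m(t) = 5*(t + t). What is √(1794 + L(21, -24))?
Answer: √8877 ≈ 94.218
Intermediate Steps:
m(t) = 10*t (m(t) = 5*(2*t) = 10*t)
L(D, k) = 10*k² + 63*D (L(D, k) = 63*D + (10*k)*k = 63*D + 10*k² = 10*k² + 63*D)
√(1794 + L(21, -24)) = √(1794 + (10*(-24)² + 63*21)) = √(1794 + (10*576 + 1323)) = √(1794 + (5760 + 1323)) = √(1794 + 7083) = √8877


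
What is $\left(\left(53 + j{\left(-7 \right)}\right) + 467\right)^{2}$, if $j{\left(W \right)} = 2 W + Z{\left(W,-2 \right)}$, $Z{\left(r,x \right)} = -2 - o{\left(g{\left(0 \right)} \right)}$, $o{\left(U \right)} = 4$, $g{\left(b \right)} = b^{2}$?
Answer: $250000$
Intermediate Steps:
$Z{\left(r,x \right)} = -6$ ($Z{\left(r,x \right)} = -2 - 4 = -6$)
$j{\left(W \right)} = -6 + 2 W$ ($j{\left(W \right)} = 2 W - 6 = -6 + 2 W$)
$\left(\left(53 + j{\left(-7 \right)}\right) + 467\right)^{2} = \left(\left(53 + \left(-6 + 2 \left(-7\right)\right)\right) + 467\right)^{2} = \left(\left(53 - 20\right) + 467\right)^{2} = \left(33 + 467\right)^{2} = 500^{2} = 250000$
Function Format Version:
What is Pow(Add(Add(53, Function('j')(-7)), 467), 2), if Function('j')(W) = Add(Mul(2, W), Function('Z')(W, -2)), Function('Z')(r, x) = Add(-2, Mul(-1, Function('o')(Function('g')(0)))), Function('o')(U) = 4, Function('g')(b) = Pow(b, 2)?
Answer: 250000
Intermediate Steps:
Function('Z')(r, x) = -6 (Function('Z')(r, x) = Add(-2, Mul(-1, 4)) = Add(-2, -4) = -6)
Function('j')(W) = Add(-6, Mul(2, W)) (Function('j')(W) = Add(Mul(2, W), -6) = Add(-6, Mul(2, W)))
Pow(Add(Add(53, Function('j')(-7)), 467), 2) = Pow(Add(Add(53, Add(-6, Mul(2, -7))), 467), 2) = Pow(Add(Add(53, Add(-6, -14)), 467), 2) = Pow(Add(Add(53, -20), 467), 2) = Pow(Add(33, 467), 2) = Pow(500, 2) = 250000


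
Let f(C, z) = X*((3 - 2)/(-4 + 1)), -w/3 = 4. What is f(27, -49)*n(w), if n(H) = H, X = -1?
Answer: -4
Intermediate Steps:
w = -12 (w = -3*4 = -12)
f(C, z) = 1/3 (f(C, z) = -(3 - 2)/(-4 + 1) = -1/(-3) = -(-1)/3 = -1*(-1/3) = 1/3)
f(27, -49)*n(w) = (1/3)*(-12) = -4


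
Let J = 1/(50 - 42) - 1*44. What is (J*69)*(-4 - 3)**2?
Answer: -1186731/8 ≈ -1.4834e+5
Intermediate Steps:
J = -351/8 (J = 1/8 - 44 = -351/8 ≈ -43.875)
(J*69)*(-4 - 3)**2 = (-351/8*69)*(-4 - 3)**2 = -24219/8*(-7)**2 = -24219/8*49 = -1186731/8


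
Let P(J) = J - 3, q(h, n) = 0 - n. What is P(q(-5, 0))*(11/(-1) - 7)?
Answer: 54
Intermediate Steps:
q(h, n) = -n
P(J) = -3 + J
P(q(-5, 0))*(11/(-1) - 7) = (-3 - 1*0)*(11/(-1) - 7) = (-3 + 0)*(11*(-1) - 7) = -3*(-11 - 7) = -3*(-18) = 54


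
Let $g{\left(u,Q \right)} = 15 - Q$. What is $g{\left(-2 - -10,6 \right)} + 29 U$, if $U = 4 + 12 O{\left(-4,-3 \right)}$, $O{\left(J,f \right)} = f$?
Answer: $-919$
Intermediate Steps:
$U = -32$ ($U = 4 + 12 \left(-3\right) = 4 - 36 = -32$)
$g{\left(-2 - -10,6 \right)} + 29 U = \left(15 - 6\right) + 29 \left(-32\right) = \left(15 - 6\right) - 928 = 9 - 928 = -919$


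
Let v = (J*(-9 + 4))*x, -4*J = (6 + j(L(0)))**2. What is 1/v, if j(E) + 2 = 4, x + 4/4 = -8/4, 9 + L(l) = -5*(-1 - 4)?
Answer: -1/240 ≈ -0.0041667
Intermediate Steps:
L(l) = 16 (L(l) = -9 - 5*(-1 - 4) = -9 - 5*(-5) = -9 + 25 = 16)
x = -3 (x = -1 - 8/4 = -1 - 8*1/4 = -1 - 2 = -3)
j(E) = 2 (j(E) = -2 + 4 = 2)
J = -16 (J = -(6 + 2)**2/4 = -1/4*8**2 = -1/4*64 = -16)
v = -240 (v = -16*(-9 + 4)*(-3) = -16*(-5)*(-3) = 80*(-3) = -240)
1/v = 1/(-240) = -1/240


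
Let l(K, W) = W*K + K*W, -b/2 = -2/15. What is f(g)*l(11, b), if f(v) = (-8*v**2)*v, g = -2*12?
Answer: 3244032/5 ≈ 6.4881e+5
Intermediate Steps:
g = -24
f(v) = -8*v**3
b = 4/15 (b = -(-4)/15 = -2*(-2/15) = 4/15 ≈ 0.26667)
l(K, W) = 2*K*W (l(K, W) = K*W + K*W = 2*K*W)
f(g)*l(11, b) = (-8*(-24)**3)*(2*11*(4/15)) = -8*(-13824)*(88/15) = 110592*(88/15) = 3244032/5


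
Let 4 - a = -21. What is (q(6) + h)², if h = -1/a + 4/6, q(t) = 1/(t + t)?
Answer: 5041/10000 ≈ 0.50410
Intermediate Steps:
a = 25 (a = 4 - 1*(-21) = 4 + 21 = 25)
q(t) = 1/(2*t)
h = 47/75 (h = -1/25 + 4/6 = -1*1/25 + 4*(⅙) = -1/25 + ⅔ = 47/75 ≈ 0.62667)
(q(6) + h)² = ((½)/6 + 47/75)² = ((½)*(⅙) + 47/75)² = (1/12 + 47/75)² = (71/100)² = 5041/10000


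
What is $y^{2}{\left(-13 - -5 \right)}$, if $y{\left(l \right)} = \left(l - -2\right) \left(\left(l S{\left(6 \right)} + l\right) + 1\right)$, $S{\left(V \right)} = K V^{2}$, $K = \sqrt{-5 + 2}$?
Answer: $-8956188 + 145152 i \sqrt{3} \approx -8.9562 \cdot 10^{6} + 2.5141 \cdot 10^{5} i$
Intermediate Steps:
$K = i \sqrt{3}$ ($K = \sqrt{-3} = i \sqrt{3} \approx 1.732 i$)
$S{\left(V \right)} = i \sqrt{3} V^{2}$
$y{\left(l \right)} = \left(2 + l\right) \left(1 + l + 36 i l \sqrt{3}\right)$ ($y{\left(l \right)} = \left(l - -2\right) \left(\left(l i \sqrt{3} \cdot 6^{2} + l\right) + 1\right) = \left(l + 2\right) \left(\left(l i \sqrt{3} \cdot 36 + l\right) + 1\right) = \left(2 + l\right) \left(\left(l 36 i \sqrt{3} + l\right) + 1\right) = \left(2 + l\right) \left(\left(36 i l \sqrt{3} + l\right) + 1\right) = \left(2 + l\right) \left(\left(l + 36 i l \sqrt{3}\right) + 1\right) = \left(2 + l\right) \left(1 + l + 36 i l \sqrt{3}\right)$)
$y^{2}{\left(-13 - -5 \right)} = \left(2 + \left(-13 - -5\right)^{2} + 3 \left(-13 - -5\right) + 36 i \sqrt{3} \left(-13 - -5\right)^{2} + 72 i \left(-13 - -5\right) \sqrt{3}\right)^{2} = \left(2 + \left(-13 + 5\right)^{2} + 3 \left(-13 + 5\right) + 36 i \sqrt{3} \left(-13 + 5\right)^{2} + 72 i \left(-13 + 5\right) \sqrt{3}\right)^{2} = \left(2 + \left(-8\right)^{2} + 3 \left(-8\right) + 36 i \sqrt{3} \left(-8\right)^{2} + 72 i \left(-8\right) \sqrt{3}\right)^{2} = \left(2 + 64 - 24 + 36 i \sqrt{3} \cdot 64 - 576 i \sqrt{3}\right)^{2} = \left(2 + 64 - 24 + 2304 i \sqrt{3} - 576 i \sqrt{3}\right)^{2} = \left(42 + 1728 i \sqrt{3}\right)^{2}$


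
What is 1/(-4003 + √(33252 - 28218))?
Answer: -4003/16018975 - √5034/16018975 ≈ -0.00025432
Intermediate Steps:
1/(-4003 + √(33252 - 28218)) = 1/(-4003 + √5034)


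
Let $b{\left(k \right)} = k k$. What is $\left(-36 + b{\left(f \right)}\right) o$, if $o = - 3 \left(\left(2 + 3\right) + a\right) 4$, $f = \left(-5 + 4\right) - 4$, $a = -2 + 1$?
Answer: $528$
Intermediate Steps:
$a = -1$
$f = -5$ ($f = -1 - 4 = -5$)
$o = -48$ ($o = - 3 \left(\left(2 + 3\right) - 1\right) 4 = - 3 \left(5 - 1\right) 4 = \left(-3\right) 4 \cdot 4 = \left(-12\right) 4 = -48$)
$b{\left(k \right)} = k^{2}$
$\left(-36 + b{\left(f \right)}\right) o = \left(-36 + \left(-5\right)^{2}\right) \left(-48\right) = \left(-36 + 25\right) \left(-48\right) = \left(-11\right) \left(-48\right) = 528$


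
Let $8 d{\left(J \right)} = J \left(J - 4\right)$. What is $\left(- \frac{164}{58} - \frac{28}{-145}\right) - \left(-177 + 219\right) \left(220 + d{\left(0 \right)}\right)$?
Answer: $- \frac{1340182}{145} \approx -9242.6$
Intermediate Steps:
$d{\left(J \right)} = \frac{J \left(-4 + J\right)}{8}$ ($d{\left(J \right)} = \frac{J \left(J - 4\right)}{8} = \frac{J \left(-4 + J\right)}{8}$)
$\left(- \frac{164}{58} - \frac{28}{-145}\right) - \left(-177 + 219\right) \left(220 + d{\left(0 \right)}\right) = \left(- \frac{164}{58} - \frac{28}{-145}\right) - \left(-177 + 219\right) \left(220 + \frac{1}{8} \cdot 0 \left(-4 + 0\right)\right) = \left(\left(-164\right) \frac{1}{58} - - \frac{28}{145}\right) - 42 \left(220 + \frac{1}{8} \cdot 0 \left(-4\right)\right) = \left(- \frac{82}{29} + \frac{28}{145}\right) - 42 \left(220 + 0\right) = - \frac{382}{145} - 42 \cdot 220 = - \frac{382}{145} - 9240 = - \frac{1340182}{145}$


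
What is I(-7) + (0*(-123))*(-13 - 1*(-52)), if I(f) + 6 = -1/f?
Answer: -41/7 ≈ -5.8571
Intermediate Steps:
I(f) = -6 - 1/f
I(-7) + (0*(-123))*(-13 - 1*(-52)) = (-6 - 1/(-7)) + (0*(-123))*(-13 - 1*(-52)) = (-6 - 1*(-⅐)) + 0*(-13 + 52) = (-6 + ⅐) + 0*39 = -41/7 + 0 = -41/7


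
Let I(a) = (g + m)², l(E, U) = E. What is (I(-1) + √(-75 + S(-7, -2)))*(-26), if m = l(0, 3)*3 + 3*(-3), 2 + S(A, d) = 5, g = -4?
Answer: -4394 - 156*I*√2 ≈ -4394.0 - 220.62*I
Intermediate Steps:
S(A, d) = 3 (S(A, d) = -2 + 5 = 3)
m = -9 (m = 0*3 + 3*(-3) = 0 - 9 = -9)
I(a) = 169 (I(a) = (-4 - 9)² = (-13)² = 169)
(I(-1) + √(-75 + S(-7, -2)))*(-26) = (169 + √(-75 + 3))*(-26) = (169 + √(-72))*(-26) = (169 + 6*I*√2)*(-26) = -4394 - 156*I*√2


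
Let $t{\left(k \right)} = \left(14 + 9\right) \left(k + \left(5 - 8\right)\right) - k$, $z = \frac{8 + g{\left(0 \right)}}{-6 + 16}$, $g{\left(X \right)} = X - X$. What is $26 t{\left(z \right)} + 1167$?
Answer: $- \frac{847}{5} \approx -169.4$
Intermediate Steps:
$g{\left(X \right)} = 0$
$z = \frac{4}{5}$ ($z = \frac{8 + 0}{-6 + 16} = \frac{8}{10} = 8 \cdot \frac{1}{10} = \frac{4}{5} \approx 0.8$)
$t{\left(k \right)} = -69 + 22 k$ ($t{\left(k \right)} = 23 \left(k + \left(5 - 8\right)\right) - k = 23 \left(k - 3\right) - k = 23 \left(-3 + k\right) - k = \left(-69 + 23 k\right) - k = -69 + 22 k$)
$26 t{\left(z \right)} + 1167 = 26 \left(-69 + 22 \cdot \frac{4}{5}\right) + 1167 = 26 \left(-69 + \frac{88}{5}\right) + 1167 = 26 \left(- \frac{257}{5}\right) + 1167 = - \frac{6682}{5} + 1167 = - \frac{847}{5}$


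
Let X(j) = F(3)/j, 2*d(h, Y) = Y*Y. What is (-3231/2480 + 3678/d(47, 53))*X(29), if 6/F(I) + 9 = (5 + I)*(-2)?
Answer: -27501003/2525291000 ≈ -0.010890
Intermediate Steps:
d(h, Y) = Y**2/2 (d(h, Y) = (Y*Y)/2 = Y**2/2)
F(I) = 6/(-19 - 2*I) (F(I) = 6/(-9 + (5 + I)*(-2)) = 6/(-9 + (-10 - 2*I)) = 6/(-19 - 2*I))
X(j) = -6/(25*j) (X(j) = (-6/(19 + 2*3))/j = (-6/(19 + 6))/j = (-6/25)/j = (-6*1/25)/j = -6/(25*j))
(-3231/2480 + 3678/d(47, 53))*X(29) = (-3231/2480 + 3678/(((1/2)*53**2)))*(-6/25/29) = (-3231*1/2480 + 3678/(((1/2)*2809)))*(-6/25*1/29) = (-3231/2480 + 3678/(2809/2))*(-6/725) = (-3231/2480 + 3678*(2/2809))*(-6/725) = (-3231/2480 + 7356/2809)*(-6/725) = (9167001/6966320)*(-6/725) = -27501003/2525291000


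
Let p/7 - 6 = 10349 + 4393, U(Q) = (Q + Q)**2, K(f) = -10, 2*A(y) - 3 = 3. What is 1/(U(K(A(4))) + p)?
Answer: 1/103636 ≈ 9.6492e-6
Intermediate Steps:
A(y) = 3 (A(y) = 3/2 + (1/2)*3 = 3/2 + 3/2 = 3)
U(Q) = 4*Q**2 (U(Q) = (2*Q)**2 = 4*Q**2)
p = 103236 (p = 42 + 7*(10349 + 4393) = 42 + 7*14742 = 42 + 103194 = 103236)
1/(U(K(A(4))) + p) = 1/(4*(-10)**2 + 103236) = 1/(4*100 + 103236) = 1/(400 + 103236) = 1/103636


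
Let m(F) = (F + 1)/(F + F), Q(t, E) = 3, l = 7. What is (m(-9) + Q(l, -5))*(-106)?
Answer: -3286/9 ≈ -365.11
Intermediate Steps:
m(F) = (1 + F)/(2*F) (m(F) = (1 + F)/((2*F)) = (1 + F)*(1/(2*F)) = (1 + F)/(2*F))
(m(-9) + Q(l, -5))*(-106) = ((1/2)*(1 - 9)/(-9) + 3)*(-106) = ((1/2)*(-1/9)*(-8) + 3)*(-106) = (4/9 + 3)*(-106) = (31/9)*(-106) = -3286/9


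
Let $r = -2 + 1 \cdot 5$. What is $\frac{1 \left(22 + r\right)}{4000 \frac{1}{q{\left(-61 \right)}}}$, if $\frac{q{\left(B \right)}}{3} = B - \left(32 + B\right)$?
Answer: $- \frac{3}{5} \approx -0.6$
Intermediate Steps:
$r = 3$ ($r = -2 + 5 = 3$)
$q{\left(B \right)} = -96$ ($q{\left(B \right)} = 3 \left(B - \left(32 + B\right)\right) = 3 \left(-32\right) = -96$)
$\frac{1 \left(22 + r\right)}{4000 \frac{1}{q{\left(-61 \right)}}} = \frac{1 \left(22 + 3\right)}{4000 \frac{1}{-96}} = \frac{1 \cdot 25}{4000 \left(- \frac{1}{96}\right)} = \frac{25}{- \frac{125}{3}} = 25 \left(- \frac{3}{125}\right) = - \frac{3}{5}$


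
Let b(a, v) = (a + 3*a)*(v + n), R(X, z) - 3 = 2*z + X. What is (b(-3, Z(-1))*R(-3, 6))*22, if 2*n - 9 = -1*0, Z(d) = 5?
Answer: -30096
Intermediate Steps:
n = 9/2 (n = 9/2 + (-1*0)/2 = 9/2 + (½)*0 = 9/2 + 0 = 9/2 ≈ 4.5000)
R(X, z) = 3 + X + 2*z (R(X, z) = 3 + (2*z + X) = 3 + (X + 2*z) = 3 + X + 2*z)
b(a, v) = 4*a*(9/2 + v) (b(a, v) = (a + 3*a)*(v + 9/2) = (4*a)*(9/2 + v) = 4*a*(9/2 + v))
(b(-3, Z(-1))*R(-3, 6))*22 = ((2*(-3)*(9 + 2*5))*(3 - 3 + 2*6))*22 = ((2*(-3)*(9 + 10))*(3 - 3 + 12))*22 = ((2*(-3)*19)*12)*22 = -114*12*22 = -1368*22 = -30096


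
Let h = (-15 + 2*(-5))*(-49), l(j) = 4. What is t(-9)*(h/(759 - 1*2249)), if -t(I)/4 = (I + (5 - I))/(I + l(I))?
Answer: -490/149 ≈ -3.2886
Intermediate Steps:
h = 1225 (h = (-15 - 10)*(-49) = -25*(-49) = 1225)
t(I) = -20/(4 + I) (t(I) = -4*(I + (5 - I))/(I + 4) = -20/(4 + I))
t(-9)*(h/(759 - 1*2249)) = (-20/(4 - 9))*(1225/(759 - 1*2249)) = (-20/(-5))*(1225/(759 - 2249)) = (-20*(-⅕))*(1225/(-1490)) = 4*(1225*(-1/1490)) = 4*(-245/298) = -490/149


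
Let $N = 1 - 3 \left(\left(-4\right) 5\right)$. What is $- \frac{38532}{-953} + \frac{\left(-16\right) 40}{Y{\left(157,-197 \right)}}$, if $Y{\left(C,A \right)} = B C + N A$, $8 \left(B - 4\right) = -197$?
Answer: $\frac{4707363172}{116305073} \approx 40.474$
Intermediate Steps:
$B = - \frac{165}{8}$ ($B = 4 + \frac{1}{8} \left(-197\right) = 4 - \frac{197}{8} = - \frac{165}{8} \approx -20.625$)
$N = 61$ ($N = 1 - -60 = 1 + 60 = 61$)
$Y{\left(C,A \right)} = 61 A - \frac{165 C}{8}$ ($Y{\left(C,A \right)} = - \frac{165 C}{8} + 61 A = 61 A - \frac{165 C}{8}$)
$- \frac{38532}{-953} + \frac{\left(-16\right) 40}{Y{\left(157,-197 \right)}} = - \frac{38532}{-953} + \frac{\left(-16\right) 40}{61 \left(-197\right) - \frac{25905}{8}} = \left(-38532\right) \left(- \frac{1}{953}\right) - \frac{640}{-12017 - \frac{25905}{8}} = \frac{38532}{953} - \frac{640}{- \frac{122041}{8}} = \frac{38532}{953} - - \frac{5120}{122041} = \frac{38532}{953} + \frac{5120}{122041} = \frac{4707363172}{116305073}$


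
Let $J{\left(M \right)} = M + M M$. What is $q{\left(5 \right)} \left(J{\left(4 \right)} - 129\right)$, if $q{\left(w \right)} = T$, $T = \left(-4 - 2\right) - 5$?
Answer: $1199$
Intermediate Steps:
$J{\left(M \right)} = M + M^{2}$
$T = -11$ ($T = -6 - 5 = -11$)
$q{\left(w \right)} = -11$
$q{\left(5 \right)} \left(J{\left(4 \right)} - 129\right) = - 11 \left(4 \left(1 + 4\right) - 129\right) = - 11 \left(4 \cdot 5 - 129\right) = - 11 \left(20 - 129\right) = \left(-11\right) \left(-109\right) = 1199$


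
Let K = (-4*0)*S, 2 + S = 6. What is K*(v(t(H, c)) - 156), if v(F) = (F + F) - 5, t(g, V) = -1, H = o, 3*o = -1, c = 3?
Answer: 0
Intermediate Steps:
S = 4 (S = -2 + 6 = 4)
o = -1/3 (o = (1/3)*(-1) = -1/3 ≈ -0.33333)
H = -1/3 ≈ -0.33333
K = 0 (K = -4*0*4 = 0*4 = 0)
v(F) = -5 + 2*F (v(F) = 2*F - 5 = -5 + 2*F)
K*(v(t(H, c)) - 156) = 0*((-5 + 2*(-1)) - 156) = 0*((-5 - 2) - 156) = 0*(-7 - 156) = 0*(-163) = 0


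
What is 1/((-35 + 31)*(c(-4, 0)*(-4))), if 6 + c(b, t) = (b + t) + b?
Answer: -1/224 ≈ -0.0044643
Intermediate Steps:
c(b, t) = -6 + t + 2*b (c(b, t) = -6 + ((b + t) + b) = -6 + (t + 2*b) = -6 + t + 2*b)
1/((-35 + 31)*(c(-4, 0)*(-4))) = 1/((-35 + 31)*((-6 + 0 + 2*(-4))*(-4))) = 1/(-4*(-6 + 0 - 8)*(-4)) = 1/(-(-56)*(-4)) = 1/(-4*56) = 1/(-224) = -1/224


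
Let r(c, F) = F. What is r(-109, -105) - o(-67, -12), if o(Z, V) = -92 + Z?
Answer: 54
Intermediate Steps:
r(-109, -105) - o(-67, -12) = -105 - (-92 - 67) = -105 - 1*(-159) = -105 + 159 = 54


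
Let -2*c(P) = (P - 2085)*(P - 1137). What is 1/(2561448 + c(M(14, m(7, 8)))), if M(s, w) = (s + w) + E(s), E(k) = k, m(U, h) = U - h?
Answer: 1/1419258 ≈ 7.0459e-7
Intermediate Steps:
M(s, w) = w + 2*s (M(s, w) = (s + w) + s = w + 2*s)
c(P) = -(-2085 + P)*(-1137 + P)/2 (c(P) = -(P - 2085)*(P - 1137)/2 = -(-2085 + P)*(-1137 + P)/2)
1/(2561448 + c(M(14, m(7, 8)))) = 1/(2561448 + (-2370645/2 + 1611*((7 - 1*8) + 2*14) - ((7 - 1*8) + 2*14)²/2)) = 1/(2561448 + (-2370645/2 + 1611*((7 - 8) + 28) - ((7 - 8) + 28)²/2)) = 1/(2561448 + (-2370645/2 + 1611*(-1 + 28) - (-1 + 28)²/2)) = 1/(2561448 + (-2370645/2 + 1611*27 - ½*27²)) = 1/(2561448 + (-2370645/2 + 43497 - ½*729)) = 1/(2561448 + (-2370645/2 + 43497 - 729/2)) = 1/(2561448 - 1142190) = 1/1419258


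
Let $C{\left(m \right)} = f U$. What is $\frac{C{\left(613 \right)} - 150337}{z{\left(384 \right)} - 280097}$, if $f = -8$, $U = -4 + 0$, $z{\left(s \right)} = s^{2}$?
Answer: $\frac{6535}{5767} \approx 1.1332$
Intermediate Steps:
$U = -4$
$C{\left(m \right)} = 32$ ($C{\left(m \right)} = \left(-8\right) \left(-4\right) = 32$)
$\frac{C{\left(613 \right)} - 150337}{z{\left(384 \right)} - 280097} = \frac{32 - 150337}{384^{2} - 280097} = - \frac{150305}{147456 - 280097} = - \frac{150305}{-132641} = \left(-150305\right) \left(- \frac{1}{132641}\right) = \frac{6535}{5767}$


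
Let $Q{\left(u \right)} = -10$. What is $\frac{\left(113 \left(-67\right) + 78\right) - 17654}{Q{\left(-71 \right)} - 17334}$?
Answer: $\frac{25147}{17344} \approx 1.4499$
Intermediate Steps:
$\frac{\left(113 \left(-67\right) + 78\right) - 17654}{Q{\left(-71 \right)} - 17334} = \frac{\left(113 \left(-67\right) + 78\right) - 17654}{-10 - 17334} = \frac{\left(-7571 + 78\right) - 17654}{-17344} = \left(-7493 - 17654\right) \left(- \frac{1}{17344}\right) = \left(-25147\right) \left(- \frac{1}{17344}\right) = \frac{25147}{17344}$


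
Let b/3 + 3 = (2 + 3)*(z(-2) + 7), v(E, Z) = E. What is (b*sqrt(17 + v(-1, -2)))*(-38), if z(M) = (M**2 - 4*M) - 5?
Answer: -30552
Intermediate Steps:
z(M) = -5 + M**2 - 4*M
b = 201 (b = -9 + 3*((2 + 3)*((-5 + (-2)**2 - 4*(-2)) + 7)) = -9 + 3*(5*((-5 + 4 + 8) + 7)) = -9 + 3*(5*(7 + 7)) = -9 + 3*(5*14) = -9 + 3*70 = -9 + 210 = 201)
(b*sqrt(17 + v(-1, -2)))*(-38) = (201*sqrt(17 - 1))*(-38) = (201*sqrt(16))*(-38) = (201*4)*(-38) = 804*(-38) = -30552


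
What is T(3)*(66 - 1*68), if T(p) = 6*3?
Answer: -36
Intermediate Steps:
T(p) = 18
T(3)*(66 - 1*68) = 18*(66 - 1*68) = 18*(66 - 68) = 18*(-2) = -36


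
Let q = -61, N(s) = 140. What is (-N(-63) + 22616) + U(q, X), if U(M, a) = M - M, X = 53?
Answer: 22476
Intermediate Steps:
U(M, a) = 0
(-N(-63) + 22616) + U(q, X) = (-1*140 + 22616) + 0 = (-140 + 22616) + 0 = 22476 + 0 = 22476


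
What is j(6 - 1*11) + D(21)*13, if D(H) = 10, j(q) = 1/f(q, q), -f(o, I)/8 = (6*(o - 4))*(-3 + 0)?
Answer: 168479/1296 ≈ 130.00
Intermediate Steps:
f(o, I) = -576 + 144*o (f(o, I) = -8*6*(o - 4)*(-3 + 0) = -8*6*(-4 + o)*(-3) = -8*(-24 + 6*o)*(-3) = -8*(72 - 18*o) = -576 + 144*o)
j(q) = 1/(-576 + 144*q)
j(6 - 1*11) + D(21)*13 = 1/(144*(-4 + (6 - 1*11))) + 10*13 = 1/(144*(-4 + (6 - 11))) + 130 = 1/(144*(-4 - 5)) + 130 = (1/144)/(-9) + 130 = (1/144)*(-⅑) + 130 = -1/1296 + 130 = 168479/1296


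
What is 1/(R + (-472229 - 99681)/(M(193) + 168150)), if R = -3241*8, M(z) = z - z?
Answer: -16815/436036511 ≈ -3.8563e-5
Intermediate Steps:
M(z) = 0
R = -25928
1/(R + (-472229 - 99681)/(M(193) + 168150)) = 1/(-25928 + (-472229 - 99681)/(0 + 168150)) = 1/(-25928 - 571910/168150) = 1/(-25928 - 571910*1/168150) = 1/(-25928 - 57191/16815) = 1/(-436036511/16815) = -16815/436036511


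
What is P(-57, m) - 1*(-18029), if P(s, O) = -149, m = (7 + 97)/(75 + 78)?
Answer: 17880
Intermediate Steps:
m = 104/153 ≈ 0.67974
P(-57, m) - 1*(-18029) = -149 - 1*(-18029) = -149 + 18029 = 17880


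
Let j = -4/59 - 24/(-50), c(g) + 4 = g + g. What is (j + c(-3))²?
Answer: 199996164/2175625 ≈ 91.926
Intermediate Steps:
c(g) = -4 + 2*g (c(g) = -4 + (g + g) = -4 + 2*g)
j = 608/1475 (j = -4*1/59 - 24*(-1/50) = -4/59 + 12/25 = 608/1475 ≈ 0.41220)
(j + c(-3))² = (608/1475 + (-4 + 2*(-3)))² = (608/1475 + (-4 - 6))² = (608/1475 - 10)² = (-14142/1475)² = 199996164/2175625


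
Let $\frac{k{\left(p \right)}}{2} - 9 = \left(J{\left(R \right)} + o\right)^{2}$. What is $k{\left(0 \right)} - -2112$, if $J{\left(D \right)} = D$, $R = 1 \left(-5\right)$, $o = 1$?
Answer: $2162$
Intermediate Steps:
$R = -5$
$k{\left(p \right)} = 50$ ($k{\left(p \right)} = 18 + 2 \left(-5 + 1\right)^{2} = 18 + 2 \left(-4\right)^{2} = 18 + 2 \cdot 16 = 18 + 32 = 50$)
$k{\left(0 \right)} - -2112 = 50 - -2112 = 50 + 2112 = 2162$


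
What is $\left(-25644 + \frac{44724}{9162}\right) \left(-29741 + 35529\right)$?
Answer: $- \frac{226605605992}{1527} \approx -1.484 \cdot 10^{8}$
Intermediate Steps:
$\left(-25644 + \frac{44724}{9162}\right) \left(-29741 + 35529\right) = \left(-25644 + 44724 \cdot \frac{1}{9162}\right) 5788 = \left(-25644 + \frac{7454}{1527}\right) 5788 = \left(- \frac{39150934}{1527}\right) 5788 = - \frac{226605605992}{1527}$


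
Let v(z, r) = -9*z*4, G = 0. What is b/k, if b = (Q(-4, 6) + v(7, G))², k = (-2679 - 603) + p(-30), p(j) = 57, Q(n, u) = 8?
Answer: -59536/3225 ≈ -18.461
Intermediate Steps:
k = -3225 (k = (-2679 - 603) + 57 = -3282 + 57 = -3225)
v(z, r) = -36*z (v(z, r) = -9*z*4 = -36*z)
b = 59536 (b = (8 - 36*7)² = (8 - 252)² = (-244)² = 59536)
b/k = 59536/(-3225) = 59536*(-1/3225) = -59536/3225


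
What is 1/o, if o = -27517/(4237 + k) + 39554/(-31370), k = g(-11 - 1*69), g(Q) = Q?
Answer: -65202545/513817134 ≈ -0.12690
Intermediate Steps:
k = -80 (k = -11 - 1*69 = -11 - 69 = -80)
o = -513817134/65202545 (o = -27517/(4237 - 80) + 39554/(-31370) = -27517/4157 + 39554*(-1/31370) = -27517*1/4157 - 19777/15685 = -27517/4157 - 19777/15685 = -513817134/65202545 ≈ -7.8803)
1/o = 1/(-513817134/65202545) = -65202545/513817134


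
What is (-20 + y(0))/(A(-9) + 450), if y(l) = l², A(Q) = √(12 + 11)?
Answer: -9000/202477 + 20*√23/202477 ≈ -0.043976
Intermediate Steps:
A(Q) = √23
(-20 + y(0))/(A(-9) + 450) = (-20 + 0²)/(√23 + 450) = (-20 + 0)/(450 + √23) = -20/(450 + √23)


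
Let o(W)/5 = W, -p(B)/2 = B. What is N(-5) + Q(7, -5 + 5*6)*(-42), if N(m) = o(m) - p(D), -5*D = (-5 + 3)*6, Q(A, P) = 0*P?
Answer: -101/5 ≈ -20.200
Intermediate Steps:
Q(A, P) = 0
D = 12/5 (D = -(-5 + 3)*6/5 = -(-2)*6/5 = -⅕*(-12) = 12/5 ≈ 2.4000)
p(B) = -2*B
o(W) = 5*W
N(m) = 24/5 + 5*m (N(m) = 5*m - (-2)*12/5 = 5*m - 1*(-24/5) = 5*m + 24/5 = 24/5 + 5*m)
N(-5) + Q(7, -5 + 5*6)*(-42) = (24/5 + 5*(-5)) + 0*(-42) = (24/5 - 25) + 0 = -101/5 + 0 = -101/5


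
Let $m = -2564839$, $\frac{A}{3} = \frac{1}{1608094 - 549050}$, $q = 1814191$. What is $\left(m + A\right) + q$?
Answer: $- \frac{794969260509}{1059044} \approx -7.5065 \cdot 10^{5}$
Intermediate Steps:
$A = \frac{3}{1059044}$ ($A = \frac{3}{1608094 - 549050} = \frac{3}{1059044} \approx 2.8327 \cdot 10^{-6}$)
$\left(m + A\right) + q = \left(-2564839 + \frac{3}{1059044}\right) + 1814191 = - \frac{2716277353913}{1059044} + 1814191 = - \frac{794969260509}{1059044}$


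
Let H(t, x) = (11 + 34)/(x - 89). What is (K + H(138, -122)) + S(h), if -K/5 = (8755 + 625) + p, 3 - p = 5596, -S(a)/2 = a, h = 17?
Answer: -4002504/211 ≈ -18969.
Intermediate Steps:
S(a) = -2*a
H(t, x) = 45/(-89 + x)
p = -5593 (p = 3 - 1*5596 = 3 - 5596 = -5593)
K = -18935 (K = -5*((8755 + 625) - 5593) = -5*(9380 - 5593) = -5*3787 = -18935)
(K + H(138, -122)) + S(h) = (-18935 + 45/(-89 - 122)) - 2*17 = (-18935 + 45/(-211)) - 34 = (-18935 + 45*(-1/211)) - 34 = (-18935 - 45/211) - 34 = -3995330/211 - 34 = -4002504/211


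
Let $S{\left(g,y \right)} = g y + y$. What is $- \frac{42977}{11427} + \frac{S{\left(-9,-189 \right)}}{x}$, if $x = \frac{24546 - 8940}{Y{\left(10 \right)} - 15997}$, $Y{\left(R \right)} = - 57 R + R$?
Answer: $- \frac{5309931845}{3302403} \approx -1607.9$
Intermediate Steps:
$Y{\left(R \right)} = - 56 R$
$S{\left(g,y \right)} = y + g y$
$x = - \frac{5202}{5519}$ ($x = \frac{24546 - 8940}{\left(-56\right) 10 - 15997} = \frac{15606}{-560 - 15997} = \frac{15606}{-16557} = 15606 \left(- \frac{1}{16557}\right) = - \frac{5202}{5519} \approx -0.94256$)
$- \frac{42977}{11427} + \frac{S{\left(-9,-189 \right)}}{x} = - \frac{42977}{11427} + \frac{\left(-189\right) \left(1 - 9\right)}{- \frac{5202}{5519}} = \left(-42977\right) \frac{1}{11427} + \left(-189\right) \left(-8\right) \left(- \frac{5519}{5202}\right) = - \frac{42977}{11427} + 1512 \left(- \frac{5519}{5202}\right) = - \frac{42977}{11427} - \frac{463596}{289} = - \frac{5309931845}{3302403}$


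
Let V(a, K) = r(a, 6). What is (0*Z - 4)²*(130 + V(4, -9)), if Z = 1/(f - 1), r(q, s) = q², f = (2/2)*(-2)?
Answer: 2336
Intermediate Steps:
f = -2 (f = (2*(½))*(-2) = 1*(-2) = -2)
V(a, K) = a²
Z = -⅓ (Z = 1/(-2 - 1) = 1/(-3) = -⅓ ≈ -0.33333)
(0*Z - 4)²*(130 + V(4, -9)) = (0*(-⅓) - 4)²*(130 + 4²) = (0 - 4)²*(130 + 16) = (-4)²*146 = 16*146 = 2336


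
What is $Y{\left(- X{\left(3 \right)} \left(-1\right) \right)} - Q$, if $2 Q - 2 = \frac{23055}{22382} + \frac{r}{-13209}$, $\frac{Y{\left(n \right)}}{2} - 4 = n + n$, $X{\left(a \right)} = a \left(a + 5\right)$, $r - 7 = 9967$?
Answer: $\frac{60821335201}{591287676} \approx 102.86$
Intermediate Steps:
$r = 9974$ ($r = 7 + 9967 = 9974$)
$X{\left(a \right)} = a \left(5 + a\right)$
$Y{\left(n \right)} = 8 + 4 n$ ($Y{\left(n \right)} = 8 + 2 \left(n + n\right) = 8 + 2 \cdot 2 n = 8 + 4 n$)
$Q = \frac{672583103}{591287676}$ ($Q = 1 + \frac{\frac{23055}{22382} + \frac{9974}{-13209}}{2} = 1 + \frac{23055 \cdot \frac{1}{22382} + 9974 \left(- \frac{1}{13209}\right)}{2} = 1 + \frac{\frac{23055}{22382} - \frac{9974}{13209}}{2} = 1 + \frac{1}{2} \cdot \frac{81295427}{295643838} = 1 + \frac{81295427}{591287676} = \frac{672583103}{591287676} \approx 1.1375$)
$Y{\left(- X{\left(3 \right)} \left(-1\right) \right)} - Q = \left(8 + 4 - 3 \left(5 + 3\right) \left(-1\right)\right) - \frac{672583103}{591287676} = \left(8 + 4 - 3 \cdot 8 \left(-1\right)\right) - \frac{672583103}{591287676} = \left(8 + 4 \left(-1\right) 24 \left(-1\right)\right) - \frac{672583103}{591287676} = \left(8 + 4 \left(\left(-24\right) \left(-1\right)\right)\right) - \frac{672583103}{591287676} = \left(8 + 4 \cdot 24\right) - \frac{672583103}{591287676} = \left(8 + 96\right) - \frac{672583103}{591287676} = 104 - \frac{672583103}{591287676} = \frac{60821335201}{591287676}$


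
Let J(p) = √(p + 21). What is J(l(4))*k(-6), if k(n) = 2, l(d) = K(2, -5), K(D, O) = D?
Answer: 2*√23 ≈ 9.5917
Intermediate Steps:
l(d) = 2
J(p) = √(21 + p)
J(l(4))*k(-6) = √(21 + 2)*2 = √23*2 = 2*√23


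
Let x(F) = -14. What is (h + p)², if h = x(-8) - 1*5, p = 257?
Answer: 56644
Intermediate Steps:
h = -19 (h = -14 - 1*5 = -14 - 5 = -19)
(h + p)² = (-19 + 257)² = 238² = 56644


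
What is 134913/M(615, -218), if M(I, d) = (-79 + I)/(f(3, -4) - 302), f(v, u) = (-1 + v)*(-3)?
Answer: -10388301/134 ≈ -77525.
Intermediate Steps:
f(v, u) = 3 - 3*v
M(I, d) = 79/308 - I/308 (M(I, d) = (-79 + I)/((3 - 3*3) - 302) = (-79 + I)/((3 - 9) - 302) = (-79 + I)/(-6 - 302) = (-79 + I)/(-308) = (-79 + I)*(-1/308) = 79/308 - I/308)
134913/M(615, -218) = 134913/(79/308 - 1/308*615) = 134913/(79/308 - 615/308) = 134913/(-134/77) = 134913*(-77/134) = -10388301/134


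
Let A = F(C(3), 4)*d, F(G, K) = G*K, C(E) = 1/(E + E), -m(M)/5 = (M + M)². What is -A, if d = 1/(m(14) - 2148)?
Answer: 1/9102 ≈ 0.00010987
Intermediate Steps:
m(M) = -20*M² (m(M) = -5*(M + M)² = -5*4*M² = -20*M²)
C(E) = 1/(2*E)
d = -1/6068 (d = 1/(-20*14² - 2148) = 1/(-20*196 - 2148) = 1/(-3920 - 2148) = 1/(-6068) = -1/6068 ≈ -0.00016480)
A = -1/9102 (A = (((½)/3)*4)*(-1/6068) = (((½)*(⅓))*4)*(-1/6068) = ((⅙)*4)*(-1/6068) = (⅔)*(-1/6068) = -1/9102 ≈ -0.00010987)
-A = -1*(-1/9102) = 1/9102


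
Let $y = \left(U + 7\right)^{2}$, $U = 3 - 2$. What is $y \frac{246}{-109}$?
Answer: $- \frac{15744}{109} \approx -144.44$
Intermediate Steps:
$U = 1$ ($U = 3 - 2 = 1$)
$y = 64$ ($y = \left(1 + 7\right)^{2} = 8^{2} = 64$)
$y \frac{246}{-109} = 64 \frac{246}{-109} = 64 \cdot 246 \left(- \frac{1}{109}\right) = 64 \left(- \frac{246}{109}\right) = - \frac{15744}{109}$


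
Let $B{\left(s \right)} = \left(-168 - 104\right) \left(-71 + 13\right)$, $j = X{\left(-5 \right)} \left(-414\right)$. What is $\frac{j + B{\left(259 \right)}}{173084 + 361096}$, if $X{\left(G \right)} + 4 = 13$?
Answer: $\frac{1205}{53418} \approx 0.022558$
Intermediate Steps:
$X{\left(G \right)} = 9$ ($X{\left(G \right)} = -4 + 13 = 9$)
$j = -3726$ ($j = 9 \left(-414\right) = -3726$)
$B{\left(s \right)} = 15776$ ($B{\left(s \right)} = \left(-168 + \left(-104 + 0\right)\right) \left(-58\right) = \left(-168 - 104\right) \left(-58\right) = \left(-272\right) \left(-58\right) = 15776$)
$\frac{j + B{\left(259 \right)}}{173084 + 361096} = \frac{-3726 + 15776}{173084 + 361096} = \frac{12050}{534180} = 12050 \cdot \frac{1}{534180} = \frac{1205}{53418}$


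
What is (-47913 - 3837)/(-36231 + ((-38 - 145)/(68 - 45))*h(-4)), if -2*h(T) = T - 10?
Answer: 198375/139099 ≈ 1.4261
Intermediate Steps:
h(T) = 5 - T/2 (h(T) = -(T - 10)/2 = -(-10 + T)/2 = 5 - T/2)
(-47913 - 3837)/(-36231 + ((-38 - 145)/(68 - 45))*h(-4)) = (-47913 - 3837)/(-36231 + ((-38 - 145)/(68 - 45))*(5 - ½*(-4))) = -51750/(-36231 + (-183/23)*(5 + 2)) = -51750/(-36231 - 183*1/23*7) = -51750/(-36231 - 183/23*7) = -51750/(-36231 - 1281/23) = -51750/(-834594/23) = -51750*(-23/834594) = 198375/139099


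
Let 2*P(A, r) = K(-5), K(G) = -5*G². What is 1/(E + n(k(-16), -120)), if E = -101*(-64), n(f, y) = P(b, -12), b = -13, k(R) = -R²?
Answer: 2/12803 ≈ 0.00015621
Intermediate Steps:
P(A, r) = -125/2 (P(A, r) = (-5*(-5)²)/2 = (-5*25)/2 = (½)*(-125) = -125/2)
n(f, y) = -125/2
E = 6464
1/(E + n(k(-16), -120)) = 1/(6464 - 125/2) = 1/(12803/2) = 2/12803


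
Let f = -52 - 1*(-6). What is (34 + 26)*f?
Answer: -2760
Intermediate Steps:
f = -46 (f = -52 + 6 = -46)
(34 + 26)*f = (34 + 26)*(-46) = 60*(-46) = -2760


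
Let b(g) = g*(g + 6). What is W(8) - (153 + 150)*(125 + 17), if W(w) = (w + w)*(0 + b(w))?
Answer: -41234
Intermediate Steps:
b(g) = g*(6 + g)
W(w) = 2*w²*(6 + w) (W(w) = (w + w)*(0 + w*(6 + w)) = (2*w)*(w*(6 + w)) = 2*w²*(6 + w))
W(8) - (153 + 150)*(125 + 17) = 2*8²*(6 + 8) - (153 + 150)*(125 + 17) = 2*64*14 - 303*142 = 1792 - 1*43026 = 1792 - 43026 = -41234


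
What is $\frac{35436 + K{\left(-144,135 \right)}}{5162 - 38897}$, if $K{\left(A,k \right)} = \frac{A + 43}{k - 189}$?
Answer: $- \frac{382729}{364338} \approx -1.0505$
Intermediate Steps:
$K{\left(A,k \right)} = \frac{43 + A}{-189 + k}$
$\frac{35436 + K{\left(-144,135 \right)}}{5162 - 38897} = \frac{35436 + \frac{43 - 144}{-189 + 135}}{5162 - 38897} = \frac{35436 + \frac{1}{-54} \left(-101\right)}{-33735} = \left(35436 - - \frac{101}{54}\right) \left(- \frac{1}{33735}\right) = \left(35436 + \frac{101}{54}\right) \left(- \frac{1}{33735}\right) = \frac{1913645}{54} \left(- \frac{1}{33735}\right) = - \frac{382729}{364338}$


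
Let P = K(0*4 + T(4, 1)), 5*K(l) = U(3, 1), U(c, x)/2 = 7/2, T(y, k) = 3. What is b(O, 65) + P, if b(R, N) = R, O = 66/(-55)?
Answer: ⅕ ≈ 0.20000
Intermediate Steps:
O = -6/5 (O = 66*(-1/55) = -6/5 ≈ -1.2000)
U(c, x) = 7 (U(c, x) = 2*(7/2) = 7)
K(l) = 7/5 (K(l) = (⅕)*7 = 7/5)
P = 7/5 ≈ 1.4000
b(O, 65) + P = -6/5 + 7/5 = ⅕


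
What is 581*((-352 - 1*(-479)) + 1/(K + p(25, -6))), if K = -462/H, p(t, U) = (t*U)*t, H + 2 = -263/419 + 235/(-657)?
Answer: 109007205746908/1477325877 ≈ 73787.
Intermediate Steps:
H = -821822/275283 (H = -2 + (-263/419 + 235/(-657)) = -2 + (-263*1/419 + 235*(-1/657)) = -2 + (-263/419 - 235/657) = -2 - 271256/275283 = -821822/275283 ≈ -2.9854)
p(t, U) = U*t² (p(t, U) = (U*t)*t = U*t²)
K = 63590373/410911 (K = -462/(-821822/275283) = -462*(-275283/821822) = 63590373/410911 ≈ 154.75)
581*((-352 - 1*(-479)) + 1/(K + p(25, -6))) = 581*((-352 - 1*(-479)) + 1/(63590373/410911 - 6*25²)) = 581*((-352 + 479) + 1/(63590373/410911 - 6*625)) = 581*(127 + 1/(63590373/410911 - 3750)) = 581*(127 + 1/(-1477325877/410911)) = 581*(127 - 410911/1477325877) = 581*(187619975468/1477325877) = 109007205746908/1477325877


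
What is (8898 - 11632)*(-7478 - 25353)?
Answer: 89759954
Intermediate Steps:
(8898 - 11632)*(-7478 - 25353) = -2734*(-32831) = 89759954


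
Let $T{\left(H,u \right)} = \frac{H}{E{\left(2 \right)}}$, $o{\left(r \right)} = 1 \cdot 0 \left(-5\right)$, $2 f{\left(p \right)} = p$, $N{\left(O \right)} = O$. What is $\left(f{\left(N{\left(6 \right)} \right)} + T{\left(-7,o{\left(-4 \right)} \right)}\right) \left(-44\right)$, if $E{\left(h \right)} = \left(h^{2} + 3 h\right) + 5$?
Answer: $- \frac{1672}{15} \approx -111.47$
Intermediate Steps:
$f{\left(p \right)} = \frac{p}{2}$
$o{\left(r \right)} = 0$ ($o{\left(r \right)} = 0 \left(-5\right) = 0$)
$E{\left(h \right)} = 5 + h^{2} + 3 h$
$T{\left(H,u \right)} = \frac{H}{15}$ ($T{\left(H,u \right)} = \frac{H}{5 + 2^{2} + 3 \cdot 2} = \frac{H}{5 + 4 + 6} = \frac{H}{15}$)
$\left(f{\left(N{\left(6 \right)} \right)} + T{\left(-7,o{\left(-4 \right)} \right)}\right) \left(-44\right) = \left(\frac{1}{2} \cdot 6 + \frac{1}{15} \left(-7\right)\right) \left(-44\right) = \left(3 - \frac{7}{15}\right) \left(-44\right) = \frac{38}{15} \left(-44\right) = - \frac{1672}{15}$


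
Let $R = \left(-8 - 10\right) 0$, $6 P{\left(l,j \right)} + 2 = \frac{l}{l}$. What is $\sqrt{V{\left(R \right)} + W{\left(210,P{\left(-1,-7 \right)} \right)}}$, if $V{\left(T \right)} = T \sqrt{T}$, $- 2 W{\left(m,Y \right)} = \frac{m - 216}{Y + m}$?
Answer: $\frac{3 \sqrt{2518}}{1259} \approx 0.11957$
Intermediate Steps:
$P{\left(l,j \right)} = - \frac{1}{6}$ ($P{\left(l,j \right)} = - \frac{1}{3} + \frac{l \frac{1}{l}}{6} = - \frac{1}{3} + \frac{1}{6} \cdot 1 = - \frac{1}{3} + \frac{1}{6} = - \frac{1}{6}$)
$W{\left(m,Y \right)} = - \frac{-216 + m}{2 \left(Y + m\right)}$ ($W{\left(m,Y \right)} = - \frac{\left(m - 216\right) \frac{1}{Y + m}}{2} = - \frac{\left(-216 + m\right) \frac{1}{Y + m}}{2} = - \frac{\frac{1}{Y + m} \left(-216 + m\right)}{2} = - \frac{-216 + m}{2 \left(Y + m\right)}$)
$R = 0$ ($R = \left(-18\right) 0 = 0$)
$V{\left(T \right)} = T^{\frac{3}{2}}$
$\sqrt{V{\left(R \right)} + W{\left(210,P{\left(-1,-7 \right)} \right)}} = \sqrt{0^{\frac{3}{2}} + \frac{108 - 105}{- \frac{1}{6} + 210}} = \sqrt{0 + \frac{108 - 105}{\frac{1259}{6}}} = \sqrt{0 + \frac{6}{1259} \cdot 3} = \sqrt{0 + \frac{18}{1259}} = \sqrt{\frac{18}{1259}} = \frac{3 \sqrt{2518}}{1259}$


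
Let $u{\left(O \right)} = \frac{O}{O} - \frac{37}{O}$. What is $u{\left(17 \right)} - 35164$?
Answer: $- \frac{597808}{17} \approx -35165.0$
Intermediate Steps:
$u{\left(O \right)} = 1 - \frac{37}{O}$
$u{\left(17 \right)} - 35164 = \frac{-37 + 17}{17} - 35164 = \frac{1}{17} \left(-20\right) - 35164 = - \frac{20}{17} - 35164 = - \frac{597808}{17}$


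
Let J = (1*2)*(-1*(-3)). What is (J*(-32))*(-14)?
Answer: 2688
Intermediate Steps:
J = 6 (J = 2*3 = 6)
(J*(-32))*(-14) = (6*(-32))*(-14) = -192*(-14) = 2688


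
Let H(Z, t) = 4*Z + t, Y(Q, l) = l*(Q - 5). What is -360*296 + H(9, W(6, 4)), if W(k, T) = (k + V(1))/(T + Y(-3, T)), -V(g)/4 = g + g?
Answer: -1491335/14 ≈ -1.0652e+5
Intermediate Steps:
V(g) = -8*g (V(g) = -4*(g + g) = -8*g)
Y(Q, l) = l*(-5 + Q)
W(k, T) = -(-8 + k)/(7*T) (W(k, T) = (k - 8*1)/(T + T*(-5 - 3)) = (k - 8)/(T + T*(-8)) = (-8 + k)/(T - 8*T) = (-8 + k)/((-7*T)) = (-8 + k)*(-1/(7*T)) = -(-8 + k)/(7*T))
H(Z, t) = t + 4*Z
-360*296 + H(9, W(6, 4)) = -360*296 + ((⅐)*(8 - 1*6)/4 + 4*9) = -106560 + ((⅐)*(¼)*(8 - 6) + 36) = -106560 + ((⅐)*(¼)*2 + 36) = -106560 + (1/14 + 36) = -106560 + 505/14 = -1491335/14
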